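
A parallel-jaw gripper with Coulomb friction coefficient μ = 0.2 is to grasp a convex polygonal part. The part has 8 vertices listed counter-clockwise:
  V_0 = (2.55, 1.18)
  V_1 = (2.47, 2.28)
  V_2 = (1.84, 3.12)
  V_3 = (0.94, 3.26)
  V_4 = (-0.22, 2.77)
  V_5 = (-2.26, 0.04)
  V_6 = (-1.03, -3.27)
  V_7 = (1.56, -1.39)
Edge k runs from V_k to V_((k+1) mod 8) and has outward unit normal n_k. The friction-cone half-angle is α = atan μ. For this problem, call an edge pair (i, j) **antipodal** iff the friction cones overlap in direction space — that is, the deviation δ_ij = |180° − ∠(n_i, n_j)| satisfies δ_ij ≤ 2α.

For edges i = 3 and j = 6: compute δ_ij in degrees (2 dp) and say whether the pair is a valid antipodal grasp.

δ = 13.07°, valid

α = atan 0.2 = 11.31°;  2α = 22.62°
edge 3: e_3 = (-1.16, -0.49);  n_3 = (-0.3891, +0.9212)
edge 6: e_6 = (+2.59, +1.88);  n_6 = (+0.5874, -0.8093)
∠(n_3, n_6) = 166.93°
δ = |180° − 166.93°| = 13.07°
13.07° ≤ 2α = 22.62°  →  valid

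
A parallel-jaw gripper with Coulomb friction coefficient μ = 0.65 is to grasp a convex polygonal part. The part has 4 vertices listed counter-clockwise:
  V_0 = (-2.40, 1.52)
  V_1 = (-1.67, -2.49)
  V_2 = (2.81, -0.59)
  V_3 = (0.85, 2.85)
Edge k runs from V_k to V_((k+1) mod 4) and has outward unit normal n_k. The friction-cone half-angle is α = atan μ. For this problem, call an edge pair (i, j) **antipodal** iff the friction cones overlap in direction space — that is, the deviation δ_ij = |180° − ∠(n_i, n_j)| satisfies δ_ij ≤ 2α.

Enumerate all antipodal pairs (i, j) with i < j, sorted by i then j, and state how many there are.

α = atan 0.65 = 33.02°;  2α = 66.05°
n_0 = (-0.9838, -0.1791)
n_1 = (+0.3904, -0.9206)
n_2 = (+0.8689, +0.4951)
n_3 = (-0.3787, +0.9255)
  (0,1): δ = 77.34°  ·
  (0,2): δ = 19.36°  ✓
  (0,3): δ = 101.94°  ·
  (1,2): δ = 83.31°  ·
  (1,3): δ = 0.73°  ✓
  (2,3): δ = 97.42°  ·
antipodal pairs: 2

count = 2; pairs: (0,2), (1,3)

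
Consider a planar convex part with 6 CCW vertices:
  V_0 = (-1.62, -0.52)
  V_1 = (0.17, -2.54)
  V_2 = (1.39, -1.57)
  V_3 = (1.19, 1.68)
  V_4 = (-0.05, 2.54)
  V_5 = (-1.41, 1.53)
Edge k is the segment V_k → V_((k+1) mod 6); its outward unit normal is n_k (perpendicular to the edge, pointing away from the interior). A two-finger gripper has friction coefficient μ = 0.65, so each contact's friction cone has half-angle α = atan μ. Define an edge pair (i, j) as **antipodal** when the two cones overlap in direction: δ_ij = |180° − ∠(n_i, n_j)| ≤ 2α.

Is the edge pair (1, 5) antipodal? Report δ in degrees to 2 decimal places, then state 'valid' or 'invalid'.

δ = 45.66°, valid

α = atan 0.65 = 33.02°;  2α = 66.05°
edge 1: e_1 = (+1.22, +0.97);  n_1 = (+0.6223, -0.7827)
edge 5: e_5 = (-0.21, -2.05);  n_5 = (-0.9948, +0.1019)
∠(n_1, n_5) = 134.34°
δ = |180° − 134.34°| = 45.66°
45.66° ≤ 2α = 66.05°  →  valid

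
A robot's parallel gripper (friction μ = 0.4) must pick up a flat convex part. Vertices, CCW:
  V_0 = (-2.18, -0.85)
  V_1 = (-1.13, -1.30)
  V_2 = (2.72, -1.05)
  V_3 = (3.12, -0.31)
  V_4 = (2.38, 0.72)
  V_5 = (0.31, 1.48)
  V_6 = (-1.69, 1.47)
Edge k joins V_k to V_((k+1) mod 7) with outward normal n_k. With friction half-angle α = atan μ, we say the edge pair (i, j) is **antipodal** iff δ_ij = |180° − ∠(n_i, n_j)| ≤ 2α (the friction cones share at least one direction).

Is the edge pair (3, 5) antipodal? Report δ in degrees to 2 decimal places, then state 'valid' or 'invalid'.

α = atan 0.4 = 21.80°;  2α = 43.60°
edge 3: e_3 = (-0.74, +1.03);  n_3 = (+0.8121, +0.5835)
edge 5: e_5 = (-2.00, -0.01);  n_5 = (-0.0050, +1.0000)
∠(n_3, n_5) = 54.59°
δ = |180° − 54.59°| = 125.41°
125.41° > 2α = 43.60°  →  invalid

δ = 125.41°, invalid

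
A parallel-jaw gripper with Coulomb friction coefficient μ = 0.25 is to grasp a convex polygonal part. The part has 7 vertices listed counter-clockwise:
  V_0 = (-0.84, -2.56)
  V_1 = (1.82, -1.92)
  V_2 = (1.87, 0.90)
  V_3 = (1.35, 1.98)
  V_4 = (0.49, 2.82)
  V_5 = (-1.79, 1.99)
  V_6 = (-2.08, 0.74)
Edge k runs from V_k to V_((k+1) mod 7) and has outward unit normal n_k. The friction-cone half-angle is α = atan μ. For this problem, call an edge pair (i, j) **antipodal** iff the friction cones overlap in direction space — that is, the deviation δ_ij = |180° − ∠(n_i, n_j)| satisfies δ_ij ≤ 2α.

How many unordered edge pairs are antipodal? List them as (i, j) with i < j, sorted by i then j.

α = atan 0.25 = 14.04°;  2α = 28.07°
n_0 = (+0.2339, -0.9723)
n_1 = (+0.9998, -0.0177)
n_2 = (+0.9010, +0.4338)
n_3 = (+0.6987, +0.7154)
n_4 = (-0.3421, +0.9397)
n_5 = (-0.9741, +0.2260)
n_6 = (-0.9361, -0.3517)
  (0,1): δ = 104.54°  ·
  (0,2): δ = 77.82°  ·
  (0,3): δ = 57.85°  ·
  (0,4): δ = 6.47°  ✓
  (0,5): δ = 63.41°  ·
  (0,6): δ = 97.07°  ·
  (1,2): δ = 153.27°  ·
  (1,3): δ = 133.31°  ·
  (1,4): δ = 68.98°  ·
  (1,5): δ = 12.05°  ✓
  (1,6): δ = 21.61°  ✓
  (2,3): δ = 160.04°  ·
  (2,4): δ = 95.71°  ·
  (2,5): δ = 38.77°  ·
  (2,6): δ = 5.12°  ✓
  (3,4): δ = 115.67°  ·
  (3,5): δ = 58.74°  ·
  (3,6): δ = 25.08°  ✓
  (4,5): δ = 123.06°  ·
  (4,6): δ = 89.41°  ·
  (5,6): δ = 146.34°  ·
antipodal pairs: 5

count = 5; pairs: (0,4), (1,5), (1,6), (2,6), (3,6)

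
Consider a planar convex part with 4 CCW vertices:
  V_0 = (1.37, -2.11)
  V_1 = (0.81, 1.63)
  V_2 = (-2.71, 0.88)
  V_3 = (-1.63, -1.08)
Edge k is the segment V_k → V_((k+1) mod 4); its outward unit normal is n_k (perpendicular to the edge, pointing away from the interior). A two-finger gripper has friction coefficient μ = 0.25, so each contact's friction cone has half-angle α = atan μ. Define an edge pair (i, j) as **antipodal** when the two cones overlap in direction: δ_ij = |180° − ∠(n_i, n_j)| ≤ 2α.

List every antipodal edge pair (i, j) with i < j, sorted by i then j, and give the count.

α = atan 0.25 = 14.04°;  2α = 28.07°
n_0 = (+0.9890, +0.1481)
n_1 = (-0.2084, +0.9780)
n_2 = (-0.8758, -0.4826)
n_3 = (-0.3247, -0.9458)
  (0,1): δ = 86.49°  ·
  (0,2): δ = 20.34°  ✓
  (0,3): δ = 62.54°  ·
  (1,2): δ = 73.17°  ·
  (1,3): δ = 30.98°  ·
  (2,3): δ = 137.80°  ·
antipodal pairs: 1

count = 1; pairs: (0,2)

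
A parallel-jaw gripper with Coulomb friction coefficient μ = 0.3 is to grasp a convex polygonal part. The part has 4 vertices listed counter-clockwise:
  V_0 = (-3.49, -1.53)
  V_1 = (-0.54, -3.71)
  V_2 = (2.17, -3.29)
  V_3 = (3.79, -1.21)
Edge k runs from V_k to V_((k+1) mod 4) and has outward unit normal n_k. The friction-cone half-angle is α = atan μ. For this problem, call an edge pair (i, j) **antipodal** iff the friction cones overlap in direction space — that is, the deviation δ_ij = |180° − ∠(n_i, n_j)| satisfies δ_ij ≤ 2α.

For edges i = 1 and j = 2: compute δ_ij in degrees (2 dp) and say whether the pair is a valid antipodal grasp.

δ = 136.72°, invalid

α = atan 0.3 = 16.70°;  2α = 33.40°
edge 1: e_1 = (+2.71, +0.42);  n_1 = (+0.1532, -0.9882)
edge 2: e_2 = (+1.62, +2.08);  n_2 = (+0.7889, -0.6145)
∠(n_1, n_2) = 43.28°
δ = |180° − 43.28°| = 136.72°
136.72° > 2α = 33.40°  →  invalid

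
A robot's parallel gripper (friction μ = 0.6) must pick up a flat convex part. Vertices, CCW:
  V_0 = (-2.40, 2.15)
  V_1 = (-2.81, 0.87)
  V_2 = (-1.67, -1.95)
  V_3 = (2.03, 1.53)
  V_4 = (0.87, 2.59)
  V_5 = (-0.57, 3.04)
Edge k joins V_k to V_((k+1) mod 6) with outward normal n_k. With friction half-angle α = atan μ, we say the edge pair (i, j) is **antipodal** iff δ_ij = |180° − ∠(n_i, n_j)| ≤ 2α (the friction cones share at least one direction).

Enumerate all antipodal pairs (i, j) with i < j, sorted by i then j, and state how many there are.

α = atan 0.6 = 30.96°;  2α = 61.93°
n_0 = (-0.9523, +0.3050)
n_1 = (-0.9271, -0.3748)
n_2 = (+0.6851, -0.7284)
n_3 = (+0.6746, +0.7382)
n_4 = (+0.2983, +0.9545)
n_5 = (-0.4374, +0.8993)
  (0,1): δ = 140.23°  ·
  (0,2): δ = 28.99°  ✓
  (0,3): δ = 65.34°  ·
  (0,4): δ = 90.41°  ·
  (0,5): δ = 133.70°  ·
  (1,2): δ = 68.77°  ·
  (1,3): δ = 25.57°  ✓
  (1,4): δ = 50.63°  ✓
  (1,5): δ = 93.92°  ·
  (2,3): δ = 85.67°  ·
  (2,4): δ = 60.60°  ✓
  (2,5): δ = 17.31°  ✓
  (3,4): δ = 154.93°  ·
  (3,5): δ = 111.64°  ·
  (4,5): δ = 136.71°  ·
antipodal pairs: 5

count = 5; pairs: (0,2), (1,3), (1,4), (2,4), (2,5)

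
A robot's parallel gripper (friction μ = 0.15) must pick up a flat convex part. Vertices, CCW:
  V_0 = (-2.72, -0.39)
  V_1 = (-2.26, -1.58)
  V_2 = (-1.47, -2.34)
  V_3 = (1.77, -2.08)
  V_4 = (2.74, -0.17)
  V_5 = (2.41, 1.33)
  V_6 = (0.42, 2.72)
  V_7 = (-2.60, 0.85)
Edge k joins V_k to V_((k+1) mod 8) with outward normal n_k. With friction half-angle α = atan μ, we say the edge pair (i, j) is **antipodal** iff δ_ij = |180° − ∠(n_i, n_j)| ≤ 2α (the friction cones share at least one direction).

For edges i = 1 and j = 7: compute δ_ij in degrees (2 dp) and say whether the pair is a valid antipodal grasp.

α = atan 0.15 = 8.53°;  2α = 17.06°
edge 1: e_1 = (+0.79, -0.76);  n_1 = (-0.6933, -0.7207)
edge 7: e_7 = (-0.12, -1.24);  n_7 = (-0.9954, +0.0963)
∠(n_1, n_7) = 51.64°
δ = |180° − 51.64°| = 128.36°
128.36° > 2α = 17.06°  →  invalid

δ = 128.36°, invalid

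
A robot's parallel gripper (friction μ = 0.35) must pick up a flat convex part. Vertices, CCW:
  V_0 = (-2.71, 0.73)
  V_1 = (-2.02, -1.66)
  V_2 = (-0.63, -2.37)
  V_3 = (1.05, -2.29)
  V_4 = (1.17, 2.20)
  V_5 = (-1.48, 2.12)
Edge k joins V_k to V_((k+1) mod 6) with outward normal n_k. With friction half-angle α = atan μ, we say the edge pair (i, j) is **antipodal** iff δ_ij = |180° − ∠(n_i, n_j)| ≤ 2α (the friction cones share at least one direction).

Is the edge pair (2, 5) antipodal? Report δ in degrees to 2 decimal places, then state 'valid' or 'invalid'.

α = atan 0.35 = 19.29°;  2α = 38.58°
edge 2: e_2 = (+1.68, +0.08);  n_2 = (+0.0476, -0.9989)
edge 5: e_5 = (-1.23, -1.39);  n_5 = (-0.7489, +0.6627)
∠(n_2, n_5) = 134.23°
δ = |180° − 134.23°| = 45.77°
45.77° > 2α = 38.58°  →  invalid

δ = 45.77°, invalid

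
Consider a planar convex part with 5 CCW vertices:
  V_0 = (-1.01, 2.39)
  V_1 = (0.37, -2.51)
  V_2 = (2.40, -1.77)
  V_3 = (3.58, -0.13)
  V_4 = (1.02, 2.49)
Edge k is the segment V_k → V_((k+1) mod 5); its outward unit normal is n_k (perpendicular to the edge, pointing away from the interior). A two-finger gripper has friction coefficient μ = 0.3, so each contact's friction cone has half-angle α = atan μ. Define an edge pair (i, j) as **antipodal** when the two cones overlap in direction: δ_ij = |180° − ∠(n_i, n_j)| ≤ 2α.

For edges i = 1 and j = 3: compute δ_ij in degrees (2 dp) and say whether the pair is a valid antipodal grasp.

α = atan 0.3 = 16.70°;  2α = 33.40°
edge 1: e_1 = (+2.03, +0.74);  n_1 = (+0.3425, -0.9395)
edge 3: e_3 = (-2.56, +2.62);  n_3 = (+0.7152, +0.6989)
∠(n_1, n_3) = 114.31°
δ = |180° − 114.31°| = 65.69°
65.69° > 2α = 33.40°  →  invalid

δ = 65.69°, invalid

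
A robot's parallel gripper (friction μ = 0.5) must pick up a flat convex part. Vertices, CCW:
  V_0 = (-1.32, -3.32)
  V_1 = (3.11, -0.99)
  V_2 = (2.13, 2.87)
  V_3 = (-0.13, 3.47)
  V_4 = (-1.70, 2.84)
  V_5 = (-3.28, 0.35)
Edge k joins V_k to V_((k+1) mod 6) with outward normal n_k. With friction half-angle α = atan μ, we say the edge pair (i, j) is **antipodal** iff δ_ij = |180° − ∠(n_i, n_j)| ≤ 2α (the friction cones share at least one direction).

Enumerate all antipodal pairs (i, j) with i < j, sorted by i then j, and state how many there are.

count = 6; pairs: (0,2), (0,3), (0,4), (1,4), (1,5), (2,5)

α = atan 0.5 = 26.57°;  2α = 53.13°
n_0 = (+0.4655, -0.8850)
n_1 = (+0.9692, +0.2461)
n_2 = (+0.2566, +0.9665)
n_3 = (-0.3724, +0.9281)
n_4 = (-0.8444, +0.5358)
n_5 = (-0.8821, -0.4711)
  (0,1): δ = 103.50°  ·
  (0,2): δ = 42.61°  ✓
  (0,3): δ = 5.88°  ✓
  (0,4): δ = 29.86°  ✓
  (0,5): δ = 90.36°  ·
  (1,2): δ = 119.11°  ·
  (1,3): δ = 82.38°  ·
  (1,4): δ = 46.64°  ✓
  (1,5): δ = 13.86°  ✓
  (2,3): δ = 143.27°  ·
  (2,4): δ = 107.53°  ·
  (2,5): δ = 47.03°  ✓
  (3,4): δ = 144.26°  ·
  (3,5): δ = 83.76°  ·
  (4,5): δ = 119.50°  ·
antipodal pairs: 6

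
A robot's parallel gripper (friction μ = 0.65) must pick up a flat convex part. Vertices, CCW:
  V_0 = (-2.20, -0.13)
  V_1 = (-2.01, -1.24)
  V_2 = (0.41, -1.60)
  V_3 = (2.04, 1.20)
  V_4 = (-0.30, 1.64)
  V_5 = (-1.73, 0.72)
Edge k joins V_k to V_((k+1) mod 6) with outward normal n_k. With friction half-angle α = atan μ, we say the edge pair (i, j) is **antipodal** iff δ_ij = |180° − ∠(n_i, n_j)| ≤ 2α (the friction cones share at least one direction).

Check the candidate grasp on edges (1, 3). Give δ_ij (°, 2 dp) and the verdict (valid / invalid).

δ = 2.19°, valid

α = atan 0.65 = 33.02°;  2α = 66.05°
edge 1: e_1 = (+2.42, -0.36);  n_1 = (-0.1471, -0.9891)
edge 3: e_3 = (-2.34, +0.44);  n_3 = (+0.1848, +0.9828)
∠(n_1, n_3) = 177.81°
δ = |180° − 177.81°| = 2.19°
2.19° ≤ 2α = 66.05°  →  valid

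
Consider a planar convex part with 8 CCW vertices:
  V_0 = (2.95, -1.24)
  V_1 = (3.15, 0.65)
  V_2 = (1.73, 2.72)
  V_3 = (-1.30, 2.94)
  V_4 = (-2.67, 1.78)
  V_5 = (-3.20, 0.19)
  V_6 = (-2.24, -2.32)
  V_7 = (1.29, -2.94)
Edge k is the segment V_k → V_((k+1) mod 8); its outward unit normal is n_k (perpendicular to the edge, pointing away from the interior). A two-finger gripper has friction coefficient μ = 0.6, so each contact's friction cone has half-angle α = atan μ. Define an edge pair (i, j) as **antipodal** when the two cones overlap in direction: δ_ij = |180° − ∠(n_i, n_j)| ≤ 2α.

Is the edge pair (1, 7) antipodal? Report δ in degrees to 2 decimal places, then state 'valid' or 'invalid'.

α = atan 0.6 = 30.96°;  2α = 61.93°
edge 1: e_1 = (-1.42, +2.07);  n_1 = (+0.8246, +0.5657)
edge 7: e_7 = (+1.66, +1.70);  n_7 = (+0.7155, -0.6986)
∠(n_1, n_7) = 78.77°
δ = |180° − 78.77°| = 101.23°
101.23° > 2α = 61.93°  →  invalid

δ = 101.23°, invalid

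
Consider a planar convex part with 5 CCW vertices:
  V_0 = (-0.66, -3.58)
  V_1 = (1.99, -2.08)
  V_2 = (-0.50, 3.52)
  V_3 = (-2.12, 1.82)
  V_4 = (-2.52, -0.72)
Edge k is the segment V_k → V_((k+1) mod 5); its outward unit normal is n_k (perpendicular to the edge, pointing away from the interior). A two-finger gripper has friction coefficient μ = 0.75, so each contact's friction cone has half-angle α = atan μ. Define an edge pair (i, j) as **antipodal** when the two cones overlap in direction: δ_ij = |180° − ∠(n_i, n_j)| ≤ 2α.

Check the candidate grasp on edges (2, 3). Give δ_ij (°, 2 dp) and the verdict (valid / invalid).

δ = 145.33°, invalid

α = atan 0.75 = 36.87°;  2α = 73.74°
edge 2: e_2 = (-1.62, -1.70);  n_2 = (-0.7239, +0.6899)
edge 3: e_3 = (-0.40, -2.54);  n_3 = (-0.9878, +0.1556)
∠(n_2, n_3) = 34.67°
δ = |180° − 34.67°| = 145.33°
145.33° > 2α = 73.74°  →  invalid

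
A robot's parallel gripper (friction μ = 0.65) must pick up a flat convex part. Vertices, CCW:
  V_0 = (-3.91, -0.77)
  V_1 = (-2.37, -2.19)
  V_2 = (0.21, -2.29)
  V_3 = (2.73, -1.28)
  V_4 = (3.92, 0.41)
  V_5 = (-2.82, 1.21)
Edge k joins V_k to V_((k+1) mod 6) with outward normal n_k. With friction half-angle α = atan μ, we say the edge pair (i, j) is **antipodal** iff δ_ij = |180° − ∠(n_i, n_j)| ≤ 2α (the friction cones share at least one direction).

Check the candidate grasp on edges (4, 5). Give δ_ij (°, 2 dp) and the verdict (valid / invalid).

δ = 112.06°, invalid

α = atan 0.65 = 33.02°;  2α = 66.05°
edge 4: e_4 = (-6.74, +0.80);  n_4 = (+0.1179, +0.9930)
edge 5: e_5 = (-1.09, -1.98);  n_5 = (-0.8760, +0.4823)
∠(n_4, n_5) = 67.94°
δ = |180° − 67.94°| = 112.06°
112.06° > 2α = 66.05°  →  invalid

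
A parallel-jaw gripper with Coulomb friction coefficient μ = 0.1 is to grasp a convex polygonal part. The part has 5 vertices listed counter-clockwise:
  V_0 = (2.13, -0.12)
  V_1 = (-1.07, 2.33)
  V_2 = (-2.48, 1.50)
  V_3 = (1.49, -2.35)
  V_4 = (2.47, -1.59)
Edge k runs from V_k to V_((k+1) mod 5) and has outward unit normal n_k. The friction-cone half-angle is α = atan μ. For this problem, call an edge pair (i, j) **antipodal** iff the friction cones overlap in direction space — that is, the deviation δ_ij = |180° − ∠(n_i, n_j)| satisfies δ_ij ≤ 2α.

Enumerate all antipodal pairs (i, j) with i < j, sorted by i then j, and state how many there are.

α = atan 0.1 = 5.71°;  2α = 11.42°
n_0 = (+0.6079, +0.7940)
n_1 = (-0.5073, +0.8618)
n_2 = (-0.6962, -0.7179)
n_3 = (+0.6128, -0.7902)
n_4 = (+0.9743, +0.2253)
  (0,1): δ = 112.08°  ·
  (0,2): δ = 6.68°  ✓
  (0,3): δ = 75.23°  ·
  (0,4): δ = 140.46°  ·
  (1,2): δ = 74.60°  ·
  (1,3): δ = 7.31°  ✓
  (1,4): δ = 72.54°  ·
  (2,3): δ = 98.09°  ·
  (2,4): δ = 32.86°  ·
  (3,4): δ = 114.77°  ·
antipodal pairs: 2

count = 2; pairs: (0,2), (1,3)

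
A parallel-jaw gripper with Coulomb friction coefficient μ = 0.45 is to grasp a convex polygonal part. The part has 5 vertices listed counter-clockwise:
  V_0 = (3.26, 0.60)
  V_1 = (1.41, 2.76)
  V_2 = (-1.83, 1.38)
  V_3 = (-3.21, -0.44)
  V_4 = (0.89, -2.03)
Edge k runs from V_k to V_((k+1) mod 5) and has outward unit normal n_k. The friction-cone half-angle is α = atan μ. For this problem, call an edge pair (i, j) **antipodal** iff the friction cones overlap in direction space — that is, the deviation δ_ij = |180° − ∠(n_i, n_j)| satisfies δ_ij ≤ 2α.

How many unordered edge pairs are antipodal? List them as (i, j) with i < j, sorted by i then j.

count = 4; pairs: (0,3), (1,3), (1,4), (2,4)

α = atan 0.45 = 24.23°;  2α = 48.46°
n_0 = (+0.7595, +0.6505)
n_1 = (-0.3919, +0.9200)
n_2 = (-0.7968, +0.6042)
n_3 = (-0.3616, -0.9323)
n_4 = (+0.7429, -0.6694)
  (0,1): δ = 107.51°  ·
  (0,2): δ = 77.75°  ·
  (0,3): δ = 28.22°  ✓
  (0,4): δ = 97.40°  ·
  (1,2): δ = 150.24°  ·
  (1,3): δ = 44.27°  ✓
  (1,4): δ = 24.91°  ✓
  (2,3): δ = 74.03°  ·
  (2,4): δ = 4.85°  ✓
  (3,4): δ = 110.83°  ·
antipodal pairs: 4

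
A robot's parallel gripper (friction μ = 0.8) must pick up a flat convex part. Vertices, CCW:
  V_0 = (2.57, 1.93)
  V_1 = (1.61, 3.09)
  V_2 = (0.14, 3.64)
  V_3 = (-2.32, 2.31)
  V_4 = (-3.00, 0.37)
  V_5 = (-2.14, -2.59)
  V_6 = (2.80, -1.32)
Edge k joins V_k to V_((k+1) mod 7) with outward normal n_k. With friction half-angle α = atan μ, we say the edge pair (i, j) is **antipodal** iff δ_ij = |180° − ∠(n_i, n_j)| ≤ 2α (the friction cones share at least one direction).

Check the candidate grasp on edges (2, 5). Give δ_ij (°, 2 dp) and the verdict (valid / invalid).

α = atan 0.8 = 38.66°;  2α = 77.32°
edge 2: e_2 = (-2.46, -1.33);  n_2 = (-0.4756, +0.8797)
edge 5: e_5 = (+4.94, +1.27);  n_5 = (+0.2490, -0.9685)
∠(n_2, n_5) = 166.02°
δ = |180° − 166.02°| = 13.98°
13.98° ≤ 2α = 77.32°  →  valid

δ = 13.98°, valid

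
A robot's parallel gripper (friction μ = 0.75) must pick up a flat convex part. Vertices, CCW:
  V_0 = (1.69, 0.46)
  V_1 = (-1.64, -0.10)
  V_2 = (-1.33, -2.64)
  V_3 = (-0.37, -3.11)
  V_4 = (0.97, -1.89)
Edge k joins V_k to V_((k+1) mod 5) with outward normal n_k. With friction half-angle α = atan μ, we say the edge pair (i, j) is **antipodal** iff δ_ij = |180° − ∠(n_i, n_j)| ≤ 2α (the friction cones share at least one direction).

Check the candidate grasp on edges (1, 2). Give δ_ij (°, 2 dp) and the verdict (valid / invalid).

δ = 123.04°, invalid

α = atan 0.75 = 36.87°;  2α = 73.74°
edge 1: e_1 = (+0.31, -2.54);  n_1 = (-0.9926, -0.1211)
edge 2: e_2 = (+0.96, -0.47);  n_2 = (-0.4397, -0.8981)
∠(n_1, n_2) = 56.96°
δ = |180° − 56.96°| = 123.04°
123.04° > 2α = 73.74°  →  invalid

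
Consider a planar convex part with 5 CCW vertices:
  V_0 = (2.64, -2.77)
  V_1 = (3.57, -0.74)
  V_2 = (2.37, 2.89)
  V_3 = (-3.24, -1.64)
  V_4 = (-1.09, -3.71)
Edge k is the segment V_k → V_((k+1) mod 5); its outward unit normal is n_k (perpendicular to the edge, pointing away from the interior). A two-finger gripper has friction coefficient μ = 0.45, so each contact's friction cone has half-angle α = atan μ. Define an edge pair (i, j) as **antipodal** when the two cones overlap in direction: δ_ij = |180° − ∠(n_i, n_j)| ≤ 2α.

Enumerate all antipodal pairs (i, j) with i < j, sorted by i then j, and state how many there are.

count = 3; pairs: (0,2), (1,3), (2,4)

α = atan 0.45 = 24.23°;  2α = 48.46°
n_0 = (+0.9091, -0.4165)
n_1 = (+0.9495, +0.3139)
n_2 = (-0.6282, +0.7780)
n_3 = (-0.6936, -0.7204)
n_4 = (+0.2444, -0.9697)
  (0,1): δ = 137.09°  ·
  (0,2): δ = 26.47°  ✓
  (0,3): δ = 70.70°  ·
  (0,4): δ = 128.76°  ·
  (1,2): δ = 69.37°  ·
  (1,3): δ = 27.79°  ✓
  (1,4): δ = 85.85°  ·
  (2,3): δ = 82.83°  ·
  (2,4): δ = 24.78°  ✓
  (3,4): δ = 121.94°  ·
antipodal pairs: 3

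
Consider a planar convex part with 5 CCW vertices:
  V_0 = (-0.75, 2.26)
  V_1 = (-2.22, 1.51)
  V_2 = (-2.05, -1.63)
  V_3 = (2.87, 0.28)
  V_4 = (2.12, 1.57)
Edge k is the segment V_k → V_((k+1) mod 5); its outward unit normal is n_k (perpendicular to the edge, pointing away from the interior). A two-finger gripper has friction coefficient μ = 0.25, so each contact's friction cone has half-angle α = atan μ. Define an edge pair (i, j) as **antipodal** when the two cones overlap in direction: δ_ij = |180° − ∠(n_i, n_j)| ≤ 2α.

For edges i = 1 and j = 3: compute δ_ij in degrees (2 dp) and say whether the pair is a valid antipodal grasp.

α = atan 0.25 = 14.04°;  2α = 28.07°
edge 1: e_1 = (+0.17, -3.14);  n_1 = (-0.9985, -0.0541)
edge 3: e_3 = (-0.75, +1.29);  n_3 = (+0.8645, +0.5026)
∠(n_1, n_3) = 152.93°
δ = |180° − 152.93°| = 27.07°
27.07° ≤ 2α = 28.07°  →  valid

δ = 27.07°, valid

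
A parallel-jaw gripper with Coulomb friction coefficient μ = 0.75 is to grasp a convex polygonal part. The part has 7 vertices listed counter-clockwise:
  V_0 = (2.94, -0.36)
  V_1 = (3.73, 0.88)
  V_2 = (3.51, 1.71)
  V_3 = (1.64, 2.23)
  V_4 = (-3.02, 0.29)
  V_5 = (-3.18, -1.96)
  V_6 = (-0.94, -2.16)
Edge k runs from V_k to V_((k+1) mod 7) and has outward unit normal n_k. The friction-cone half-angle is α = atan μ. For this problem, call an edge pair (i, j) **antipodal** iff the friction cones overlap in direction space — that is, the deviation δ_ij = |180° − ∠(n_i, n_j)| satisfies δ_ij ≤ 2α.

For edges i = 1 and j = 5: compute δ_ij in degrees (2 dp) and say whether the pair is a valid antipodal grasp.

δ = 70.05°, valid

α = atan 0.75 = 36.87°;  2α = 73.74°
edge 1: e_1 = (-0.22, +0.83);  n_1 = (+0.9666, +0.2562)
edge 5: e_5 = (+2.24, -0.20);  n_5 = (-0.0889, -0.9960)
∠(n_1, n_5) = 109.95°
δ = |180° − 109.95°| = 70.05°
70.05° ≤ 2α = 73.74°  →  valid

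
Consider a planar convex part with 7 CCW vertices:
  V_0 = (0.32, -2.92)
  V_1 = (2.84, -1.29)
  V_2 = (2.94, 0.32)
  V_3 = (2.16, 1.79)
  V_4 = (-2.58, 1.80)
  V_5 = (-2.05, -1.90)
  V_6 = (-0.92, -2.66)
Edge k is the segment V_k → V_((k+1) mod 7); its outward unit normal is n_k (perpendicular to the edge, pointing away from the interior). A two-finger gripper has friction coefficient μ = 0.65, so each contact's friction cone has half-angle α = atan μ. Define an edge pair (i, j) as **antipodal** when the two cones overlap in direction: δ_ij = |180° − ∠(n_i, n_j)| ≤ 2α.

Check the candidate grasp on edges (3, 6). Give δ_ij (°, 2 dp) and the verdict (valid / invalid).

α = atan 0.65 = 33.02°;  2α = 66.05°
edge 3: e_3 = (-4.74, +0.01);  n_3 = (+0.0021, +1.0000)
edge 6: e_6 = (+1.24, -0.26);  n_6 = (-0.2052, -0.9787)
∠(n_3, n_6) = 168.28°
δ = |180° − 168.28°| = 11.72°
11.72° ≤ 2α = 66.05°  →  valid

δ = 11.72°, valid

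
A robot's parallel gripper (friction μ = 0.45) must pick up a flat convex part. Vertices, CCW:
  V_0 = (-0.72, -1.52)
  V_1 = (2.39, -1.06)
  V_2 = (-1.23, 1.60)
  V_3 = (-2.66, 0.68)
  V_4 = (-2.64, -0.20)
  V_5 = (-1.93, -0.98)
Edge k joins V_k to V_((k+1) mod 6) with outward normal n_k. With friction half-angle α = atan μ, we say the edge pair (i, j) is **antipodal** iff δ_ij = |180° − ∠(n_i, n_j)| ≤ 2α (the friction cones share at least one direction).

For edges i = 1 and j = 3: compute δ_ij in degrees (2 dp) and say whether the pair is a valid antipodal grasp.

α = atan 0.45 = 24.23°;  2α = 48.46°
edge 1: e_1 = (-3.62, +2.66);  n_1 = (+0.5921, +0.8058)
edge 3: e_3 = (+0.02, -0.88);  n_3 = (-0.9997, -0.0227)
∠(n_1, n_3) = 127.61°
δ = |180° − 127.61°| = 52.39°
52.39° > 2α = 48.46°  →  invalid

δ = 52.39°, invalid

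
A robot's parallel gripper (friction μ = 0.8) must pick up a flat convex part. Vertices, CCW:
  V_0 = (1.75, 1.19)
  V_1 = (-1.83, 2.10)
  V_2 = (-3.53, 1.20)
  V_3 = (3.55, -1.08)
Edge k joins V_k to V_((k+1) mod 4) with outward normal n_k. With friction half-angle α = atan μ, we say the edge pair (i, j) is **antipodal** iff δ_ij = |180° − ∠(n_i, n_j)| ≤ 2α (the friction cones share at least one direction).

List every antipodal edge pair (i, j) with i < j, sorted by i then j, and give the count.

count = 3; pairs: (0,2), (1,2), (2,3)

α = atan 0.8 = 38.66°;  2α = 77.32°
n_0 = (+0.2464, +0.9692)
n_1 = (-0.4679, +0.8838)
n_2 = (-0.3065, -0.9519)
n_3 = (+0.7836, +0.6213)
  (0,1): δ = 137.84°  ·
  (0,2): δ = 3.59°  ✓
  (0,3): δ = 142.67°  ·
  (1,2): δ = 45.75°  ✓
  (1,3): δ = 100.52°  ·
  (2,3): δ = 33.74°  ✓
antipodal pairs: 3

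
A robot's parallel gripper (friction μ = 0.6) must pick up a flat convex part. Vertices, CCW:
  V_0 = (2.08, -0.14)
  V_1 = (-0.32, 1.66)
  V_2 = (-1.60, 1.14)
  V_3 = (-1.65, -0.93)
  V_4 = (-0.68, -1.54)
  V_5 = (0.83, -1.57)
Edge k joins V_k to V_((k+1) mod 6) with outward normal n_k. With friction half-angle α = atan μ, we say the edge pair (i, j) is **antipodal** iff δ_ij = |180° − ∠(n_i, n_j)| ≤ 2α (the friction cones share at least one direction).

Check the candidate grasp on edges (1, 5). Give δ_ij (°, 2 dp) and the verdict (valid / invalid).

α = atan 0.6 = 30.96°;  2α = 61.93°
edge 1: e_1 = (-1.28, -0.52);  n_1 = (-0.3764, +0.9265)
edge 5: e_5 = (+1.25, +1.43);  n_5 = (+0.7529, -0.6581)
∠(n_1, n_5) = 153.27°
δ = |180° − 153.27°| = 26.73°
26.73° ≤ 2α = 61.93°  →  valid

δ = 26.73°, valid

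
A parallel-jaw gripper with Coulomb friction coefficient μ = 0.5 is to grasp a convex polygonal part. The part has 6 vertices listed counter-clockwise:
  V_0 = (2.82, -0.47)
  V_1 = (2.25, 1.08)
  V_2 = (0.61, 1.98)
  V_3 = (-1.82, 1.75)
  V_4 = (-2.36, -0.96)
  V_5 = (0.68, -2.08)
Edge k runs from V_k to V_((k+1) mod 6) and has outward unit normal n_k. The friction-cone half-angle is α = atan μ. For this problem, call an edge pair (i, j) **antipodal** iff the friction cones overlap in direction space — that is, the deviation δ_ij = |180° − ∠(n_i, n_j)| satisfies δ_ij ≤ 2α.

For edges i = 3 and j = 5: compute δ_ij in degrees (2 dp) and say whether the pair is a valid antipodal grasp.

δ = 41.78°, valid

α = atan 0.5 = 26.57°;  2α = 53.13°
edge 3: e_3 = (-0.54, -2.71);  n_3 = (-0.9807, +0.1954)
edge 5: e_5 = (+2.14, +1.61);  n_5 = (+0.6012, -0.7991)
∠(n_3, n_5) = 138.22°
δ = |180° − 138.22°| = 41.78°
41.78° ≤ 2α = 53.13°  →  valid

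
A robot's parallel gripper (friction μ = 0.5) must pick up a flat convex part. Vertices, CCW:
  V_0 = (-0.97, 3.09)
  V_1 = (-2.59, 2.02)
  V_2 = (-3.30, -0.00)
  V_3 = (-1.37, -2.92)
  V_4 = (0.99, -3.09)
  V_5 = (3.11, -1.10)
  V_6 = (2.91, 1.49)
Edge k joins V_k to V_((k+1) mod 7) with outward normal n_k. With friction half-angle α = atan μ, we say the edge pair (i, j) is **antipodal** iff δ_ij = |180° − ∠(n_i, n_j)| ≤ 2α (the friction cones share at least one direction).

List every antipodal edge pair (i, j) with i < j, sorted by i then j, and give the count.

α = atan 0.5 = 26.57°;  2α = 53.13°
n_0 = (-0.5511, +0.8344)
n_1 = (-0.9434, +0.3316)
n_2 = (-0.8342, -0.5514)
n_3 = (-0.0718, -0.9974)
n_4 = (+0.6844, -0.7291)
n_5 = (+0.9970, +0.0770)
n_6 = (+0.3812, +0.9245)
  (0,1): δ = 142.81°  ·
  (0,2): δ = 89.98°  ·
  (0,3): δ = 37.56°  ✓
  (0,4): δ = 9.74°  ✓
  (0,5): δ = 60.97°  ·
  (0,6): δ = 124.15°  ·
  (1,2): δ = 127.17°  ·
  (1,3): δ = 74.75°  ·
  (1,4): δ = 27.45°  ✓
  (1,5): δ = 23.78°  ✓
  (1,6): δ = 86.96°  ·
  (2,3): δ = 127.58°  ·
  (2,4): δ = 80.27°  ·
  (2,5): δ = 29.05°  ✓
  (2,6): δ = 34.13°  ✓
  (3,4): δ = 132.69°  ·
  (3,5): δ = 81.46°  ·
  (3,6): δ = 18.29°  ✓
  (4,5): δ = 128.77°  ·
  (4,6): δ = 65.60°  ·
  (5,6): δ = 116.83°  ·
antipodal pairs: 7

count = 7; pairs: (0,3), (0,4), (1,4), (1,5), (2,5), (2,6), (3,6)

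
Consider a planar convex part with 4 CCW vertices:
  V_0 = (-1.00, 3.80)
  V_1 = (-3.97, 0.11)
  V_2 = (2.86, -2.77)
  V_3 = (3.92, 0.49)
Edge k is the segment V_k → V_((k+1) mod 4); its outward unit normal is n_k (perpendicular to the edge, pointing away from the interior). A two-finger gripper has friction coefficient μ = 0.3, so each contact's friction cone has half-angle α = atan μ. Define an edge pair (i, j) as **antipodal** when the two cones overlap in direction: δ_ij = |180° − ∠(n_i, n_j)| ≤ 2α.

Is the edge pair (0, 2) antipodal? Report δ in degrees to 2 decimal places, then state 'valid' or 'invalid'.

α = atan 0.3 = 16.70°;  2α = 33.40°
edge 0: e_0 = (-2.97, -3.69);  n_0 = (-0.7790, +0.6270)
edge 2: e_2 = (+1.06, +3.26);  n_2 = (+0.9510, -0.3092)
∠(n_0, n_2) = 159.18°
δ = |180° − 159.18°| = 20.82°
20.82° ≤ 2α = 33.40°  →  valid

δ = 20.82°, valid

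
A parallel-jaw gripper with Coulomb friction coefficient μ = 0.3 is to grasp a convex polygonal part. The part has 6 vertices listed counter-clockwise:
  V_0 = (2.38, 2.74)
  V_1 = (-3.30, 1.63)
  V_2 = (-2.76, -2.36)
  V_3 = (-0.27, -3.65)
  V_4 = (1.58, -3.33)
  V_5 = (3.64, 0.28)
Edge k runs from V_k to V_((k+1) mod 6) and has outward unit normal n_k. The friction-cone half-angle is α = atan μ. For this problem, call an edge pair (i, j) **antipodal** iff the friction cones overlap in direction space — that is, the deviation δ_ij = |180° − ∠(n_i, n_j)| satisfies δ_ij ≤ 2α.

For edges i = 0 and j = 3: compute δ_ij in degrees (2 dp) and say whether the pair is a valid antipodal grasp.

α = atan 0.3 = 16.70°;  2α = 33.40°
edge 0: e_0 = (-5.68, -1.11);  n_0 = (-0.1918, +0.9814)
edge 3: e_3 = (+1.85, +0.32);  n_3 = (+0.1704, -0.9854)
∠(n_0, n_3) = 178.76°
δ = |180° − 178.76°| = 1.24°
1.24° ≤ 2α = 33.40°  →  valid

δ = 1.24°, valid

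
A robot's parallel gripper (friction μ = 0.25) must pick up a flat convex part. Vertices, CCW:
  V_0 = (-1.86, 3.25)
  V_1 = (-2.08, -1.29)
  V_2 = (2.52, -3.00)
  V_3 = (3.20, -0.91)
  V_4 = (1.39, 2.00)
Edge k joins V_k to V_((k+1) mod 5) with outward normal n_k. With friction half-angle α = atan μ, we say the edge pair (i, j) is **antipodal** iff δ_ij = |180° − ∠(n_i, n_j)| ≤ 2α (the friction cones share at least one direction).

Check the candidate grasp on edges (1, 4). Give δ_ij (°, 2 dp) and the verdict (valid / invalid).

α = atan 0.25 = 14.04°;  2α = 28.07°
edge 1: e_1 = (+4.60, -1.71);  n_1 = (-0.3484, -0.9373)
edge 4: e_4 = (-3.25, +1.25);  n_4 = (+0.3590, +0.9333)
∠(n_1, n_4) = 179.35°
δ = |180° − 179.35°| = 0.65°
0.65° ≤ 2α = 28.07°  →  valid

δ = 0.65°, valid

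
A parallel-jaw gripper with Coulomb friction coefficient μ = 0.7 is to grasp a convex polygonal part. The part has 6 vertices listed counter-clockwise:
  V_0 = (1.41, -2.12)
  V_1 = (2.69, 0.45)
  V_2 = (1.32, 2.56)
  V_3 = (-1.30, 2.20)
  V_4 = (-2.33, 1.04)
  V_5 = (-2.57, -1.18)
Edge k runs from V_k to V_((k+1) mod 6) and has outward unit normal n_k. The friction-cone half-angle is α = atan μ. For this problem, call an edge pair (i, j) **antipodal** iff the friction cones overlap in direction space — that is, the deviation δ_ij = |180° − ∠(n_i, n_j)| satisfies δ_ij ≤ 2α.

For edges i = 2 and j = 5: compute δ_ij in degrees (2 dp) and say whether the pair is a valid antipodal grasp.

δ = 21.11°, valid

α = atan 0.7 = 34.99°;  2α = 69.98°
edge 2: e_2 = (-2.62, -0.36);  n_2 = (-0.1361, +0.9907)
edge 5: e_5 = (+3.98, -0.94);  n_5 = (-0.2299, -0.9732)
∠(n_2, n_5) = 158.89°
δ = |180° − 158.89°| = 21.11°
21.11° ≤ 2α = 69.98°  →  valid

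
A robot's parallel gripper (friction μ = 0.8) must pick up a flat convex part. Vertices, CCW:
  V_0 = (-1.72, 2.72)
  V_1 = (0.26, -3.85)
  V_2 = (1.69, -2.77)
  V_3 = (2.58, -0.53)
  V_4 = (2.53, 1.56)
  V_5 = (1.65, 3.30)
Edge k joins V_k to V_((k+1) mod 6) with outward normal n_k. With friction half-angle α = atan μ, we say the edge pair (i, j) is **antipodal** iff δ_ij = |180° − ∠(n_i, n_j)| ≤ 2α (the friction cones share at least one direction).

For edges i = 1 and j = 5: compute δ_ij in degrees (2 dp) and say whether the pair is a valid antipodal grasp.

δ = 27.30°, valid

α = atan 0.8 = 38.66°;  2α = 77.32°
edge 1: e_1 = (+1.43, +1.08);  n_1 = (+0.6027, -0.7980)
edge 5: e_5 = (-3.37, -0.58);  n_5 = (-0.1696, +0.9855)
∠(n_1, n_5) = 152.70°
δ = |180° − 152.70°| = 27.30°
27.30° ≤ 2α = 77.32°  →  valid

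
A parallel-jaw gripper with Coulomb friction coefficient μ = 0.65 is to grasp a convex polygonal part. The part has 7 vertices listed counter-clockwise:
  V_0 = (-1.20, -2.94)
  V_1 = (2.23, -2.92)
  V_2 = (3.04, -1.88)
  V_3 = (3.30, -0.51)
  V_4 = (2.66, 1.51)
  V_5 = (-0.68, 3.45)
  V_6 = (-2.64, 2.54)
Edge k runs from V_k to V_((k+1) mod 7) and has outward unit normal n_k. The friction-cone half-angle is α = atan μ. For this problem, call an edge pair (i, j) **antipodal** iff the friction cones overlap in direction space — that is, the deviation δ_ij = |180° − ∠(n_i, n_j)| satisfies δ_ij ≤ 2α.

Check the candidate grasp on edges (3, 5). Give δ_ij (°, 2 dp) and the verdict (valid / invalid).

α = atan 0.65 = 33.02°;  2α = 66.05°
edge 3: e_3 = (-0.64, +2.02);  n_3 = (+0.9533, +0.3020)
edge 5: e_5 = (-1.96, -0.91);  n_5 = (-0.4211, +0.9070)
∠(n_3, n_5) = 97.32°
δ = |180° − 97.32°| = 82.68°
82.68° > 2α = 66.05°  →  invalid

δ = 82.68°, invalid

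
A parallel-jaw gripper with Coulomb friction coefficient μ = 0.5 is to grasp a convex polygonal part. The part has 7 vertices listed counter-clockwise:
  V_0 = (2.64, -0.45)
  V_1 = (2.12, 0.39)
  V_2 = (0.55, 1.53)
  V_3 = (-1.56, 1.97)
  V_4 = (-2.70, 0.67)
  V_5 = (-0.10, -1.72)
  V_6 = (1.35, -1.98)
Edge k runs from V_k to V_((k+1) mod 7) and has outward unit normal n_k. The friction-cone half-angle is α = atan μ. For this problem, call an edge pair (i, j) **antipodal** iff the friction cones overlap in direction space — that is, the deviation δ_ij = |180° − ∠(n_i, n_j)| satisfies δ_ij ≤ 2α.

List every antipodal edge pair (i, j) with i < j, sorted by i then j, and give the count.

α = atan 0.5 = 26.57°;  2α = 53.13°
n_0 = (+0.8503, +0.5264)
n_1 = (+0.5876, +0.8092)
n_2 = (+0.2041, +0.9789)
n_3 = (-0.7519, +0.6593)
n_4 = (-0.6767, -0.7362)
n_5 = (-0.1765, -0.9843)
n_6 = (+0.7645, -0.6446)
  (0,1): δ = 157.74°  ·
  (0,2): δ = 133.54°  ·
  (0,3): δ = 73.01°  ·
  (0,4): δ = 15.65°  ✓
  (0,5): δ = 48.07°  ✓
  (0,6): δ = 108.11°  ·
  (1,2): δ = 155.80°  ·
  (1,3): δ = 95.26°  ·
  (1,4): δ = 6.61°  ✓
  (1,5): δ = 25.82°  ✓
  (1,6): δ = 85.85°  ·
  (2,3): δ = 119.47°  ·
  (2,4): δ = 30.81°  ✓
  (2,5): δ = 1.61°  ✓
  (2,6): δ = 61.64°  ·
  (3,4): δ = 91.34°  ·
  (3,5): δ = 58.92°  ·
  (3,6): δ = 1.11°  ✓
  (4,5): δ = 147.58°  ·
  (4,6): δ = 87.55°  ·
  (5,6): δ = 119.97°  ·
antipodal pairs: 7

count = 7; pairs: (0,4), (0,5), (1,4), (1,5), (2,4), (2,5), (3,6)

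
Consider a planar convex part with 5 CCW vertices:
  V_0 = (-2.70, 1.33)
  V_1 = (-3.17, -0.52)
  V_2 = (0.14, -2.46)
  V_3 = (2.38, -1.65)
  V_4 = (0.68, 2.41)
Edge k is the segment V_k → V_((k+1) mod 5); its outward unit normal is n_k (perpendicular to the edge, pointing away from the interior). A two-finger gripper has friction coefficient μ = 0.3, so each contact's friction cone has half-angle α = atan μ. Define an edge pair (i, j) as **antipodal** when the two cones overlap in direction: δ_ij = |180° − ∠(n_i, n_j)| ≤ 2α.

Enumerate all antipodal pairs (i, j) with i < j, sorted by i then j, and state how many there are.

α = atan 0.3 = 16.70°;  2α = 33.40°
n_0 = (-0.9692, +0.2462)
n_1 = (-0.5057, -0.8627)
n_2 = (+0.3401, -0.9404)
n_3 = (+0.9224, +0.3862)
n_4 = (-0.3044, +0.9526)
  (0,1): δ = 106.12°  ·
  (0,2): δ = 55.86°  ·
  (0,3): δ = 36.97°  ·
  (0,4): δ = 121.97°  ·
  (1,2): δ = 129.74°  ·
  (1,3): δ = 36.91°  ·
  (1,4): δ = 48.09°  ·
  (2,3): δ = 87.16°  ·
  (2,4): δ = 2.16°  ✓
  (3,4): δ = 95.00°  ·
antipodal pairs: 1

count = 1; pairs: (2,4)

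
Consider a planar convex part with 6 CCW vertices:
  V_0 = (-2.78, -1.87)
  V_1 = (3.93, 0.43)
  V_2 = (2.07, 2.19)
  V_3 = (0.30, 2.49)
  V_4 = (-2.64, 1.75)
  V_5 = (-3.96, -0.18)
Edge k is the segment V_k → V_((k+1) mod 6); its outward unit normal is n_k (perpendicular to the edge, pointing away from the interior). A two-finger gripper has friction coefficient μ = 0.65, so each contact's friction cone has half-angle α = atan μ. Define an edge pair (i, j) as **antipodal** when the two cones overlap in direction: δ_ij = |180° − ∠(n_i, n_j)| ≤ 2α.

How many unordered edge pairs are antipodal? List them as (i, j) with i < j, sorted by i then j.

α = atan 0.65 = 33.02°;  2α = 66.05°
n_0 = (+0.3243, -0.9460)
n_1 = (+0.6873, +0.7264)
n_2 = (+0.1671, +0.9859)
n_3 = (-0.2441, +0.9698)
n_4 = (-0.8254, +0.5645)
n_5 = (-0.8199, -0.5725)
  (0,1): δ = 62.34°  ✓
  (0,2): δ = 28.54°  ✓
  (0,3): δ = 4.79°  ✓
  (0,4): δ = 36.71°  ✓
  (0,5): δ = 106.00°  ·
  (1,2): δ = 146.20°  ·
  (1,3): δ = 122.45°  ·
  (1,4): δ = 80.95°  ·
  (1,5): δ = 11.66°  ✓
  (2,3): δ = 156.25°  ·
  (2,4): δ = 114.75°  ·
  (2,5): δ = 45.46°  ✓
  (3,4): δ = 138.50°  ·
  (3,5): δ = 69.20°  ·
  (4,5): δ = 110.71°  ·
antipodal pairs: 6

count = 6; pairs: (0,1), (0,2), (0,3), (0,4), (1,5), (2,5)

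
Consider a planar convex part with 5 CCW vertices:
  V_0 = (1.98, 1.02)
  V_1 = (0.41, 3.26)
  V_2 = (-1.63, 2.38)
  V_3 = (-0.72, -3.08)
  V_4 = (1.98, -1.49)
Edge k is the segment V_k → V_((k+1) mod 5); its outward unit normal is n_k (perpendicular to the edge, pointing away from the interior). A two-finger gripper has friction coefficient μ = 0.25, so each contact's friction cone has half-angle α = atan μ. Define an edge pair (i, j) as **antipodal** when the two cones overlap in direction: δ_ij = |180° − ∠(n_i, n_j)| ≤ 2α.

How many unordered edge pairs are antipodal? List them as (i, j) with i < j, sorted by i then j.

α = atan 0.25 = 14.04°;  2α = 28.07°
n_0 = (+0.8189, +0.5740)
n_1 = (-0.3961, +0.9182)
n_2 = (-0.9864, -0.1644)
n_3 = (+0.5074, -0.8617)
n_4 = (+1.0000, -0.0000)
  (0,1): δ = 101.69°  ·
  (0,2): δ = 25.56°  ✓
  (0,3): δ = 85.47°  ·
  (0,4): δ = 144.97°  ·
  (1,2): δ = 103.87°  ·
  (1,3): δ = 7.16°  ✓
  (1,4): δ = 66.67°  ·
  (2,3): δ = 68.97°  ·
  (2,4): δ = 9.46°  ✓
  (3,4): δ = 120.49°  ·
antipodal pairs: 3

count = 3; pairs: (0,2), (1,3), (2,4)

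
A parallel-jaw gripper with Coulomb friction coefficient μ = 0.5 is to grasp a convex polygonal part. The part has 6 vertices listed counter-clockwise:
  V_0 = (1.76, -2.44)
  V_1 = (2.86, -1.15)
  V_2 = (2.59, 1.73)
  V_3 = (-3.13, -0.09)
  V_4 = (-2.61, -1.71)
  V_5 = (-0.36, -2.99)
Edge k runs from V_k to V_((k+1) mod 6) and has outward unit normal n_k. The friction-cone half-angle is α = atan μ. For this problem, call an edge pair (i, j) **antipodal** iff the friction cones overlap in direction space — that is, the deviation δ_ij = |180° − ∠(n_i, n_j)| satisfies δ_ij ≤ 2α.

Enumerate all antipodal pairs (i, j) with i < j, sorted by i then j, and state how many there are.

count = 4; pairs: (0,2), (1,3), (2,4), (2,5)

α = atan 0.5 = 26.57°;  2α = 53.13°
n_0 = (+0.7609, -0.6488)
n_1 = (+0.9956, +0.0933)
n_2 = (-0.3032, +0.9529)
n_3 = (-0.9522, -0.3056)
n_4 = (-0.4945, -0.8692)
n_5 = (+0.2511, -0.9680)
  (0,1): δ = 134.19°  ·
  (0,2): δ = 31.90°  ✓
  (0,3): δ = 58.25°  ·
  (0,4): δ = 100.82°  ·
  (0,5): δ = 145.00°  ·
  (1,2): δ = 77.71°  ·
  (1,3): δ = 12.44°  ✓
  (1,4): δ = 55.01°  ·
  (1,5): δ = 99.19°  ·
  (2,3): δ = 89.85°  ·
  (2,4): δ = 47.29°  ✓
  (2,5): δ = 3.11°  ✓
  (3,4): δ = 137.43°  ·
  (3,5): δ = 93.25°  ·
  (4,5): δ = 135.82°  ·
antipodal pairs: 4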